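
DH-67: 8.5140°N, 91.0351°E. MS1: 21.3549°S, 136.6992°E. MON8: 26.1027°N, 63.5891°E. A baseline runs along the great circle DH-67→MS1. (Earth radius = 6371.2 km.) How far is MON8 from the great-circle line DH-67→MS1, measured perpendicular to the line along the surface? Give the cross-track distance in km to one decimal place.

176.1 km

δ₁₃ = central angle DH-67→MON8 = 0.548535 rad  (haversine)
θ₁₃ = bearing DH-67→MON8 = 307.461°,  θ₁₂ = bearing DH-67→MS1 = 124.422°
dₓₜ = R·arcsin(sin δ₁₃ · sin(θ₁₃ − θ₁₂)) = 6371.2·arcsin(0.52144·sin(183.039°)) = -176.131 km
|dₓₜ| = 176.131 km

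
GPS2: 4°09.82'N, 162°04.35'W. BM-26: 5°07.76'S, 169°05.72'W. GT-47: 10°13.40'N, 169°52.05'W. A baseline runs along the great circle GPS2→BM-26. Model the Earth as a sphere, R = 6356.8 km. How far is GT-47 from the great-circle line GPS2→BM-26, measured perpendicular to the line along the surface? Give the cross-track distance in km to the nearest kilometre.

GPS2: φ = +4.16367°, λ = -162.07250°
BM-26: φ = -5.12933°, λ = -169.09533°
GT-47: φ = +10.22333°, λ = -169.86750°
δ₁₃ = central angle GPS2→GT-47 = 0.171424 rad  (haversine)
θ₁₃ = bearing GPS2→GT-47 = 308.514°,  θ₁₂ = bearing GPS2→BM-26 = 217.113°
dₓₜ = R·arcsin(sin δ₁₃ · sin(θ₁₃ − θ₁₂)) = 6356.8·arcsin(0.17059·sin(91.401°)) = 1089.378 km
|dₓₜ| = 1089.378 km

1089 km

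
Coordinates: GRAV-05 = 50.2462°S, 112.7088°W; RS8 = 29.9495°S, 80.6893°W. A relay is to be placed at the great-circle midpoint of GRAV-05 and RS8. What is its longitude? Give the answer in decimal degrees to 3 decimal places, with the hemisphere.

Bx = cos φ₂ cos Δλ = 0.734648,  By = cos φ₂ sin Δλ = 0.459407
φₘ = atan2(sin φ₁ + sin φ₂, √((cos φ₁ + Bx)² + By²)) = -41.19149°
λₘ = λ₁ + atan2(By, cos φ₁ + Bx) = -94.22280°

94.223°W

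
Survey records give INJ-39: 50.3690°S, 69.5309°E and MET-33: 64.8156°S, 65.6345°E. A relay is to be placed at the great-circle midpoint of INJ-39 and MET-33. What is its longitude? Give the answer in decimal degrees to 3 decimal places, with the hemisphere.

Bx = cos φ₂ cos Δλ = 0.424549,  By = cos φ₂ sin Δλ = -0.028916
φₘ = atan2(sin φ₁ + sin φ₂, √((cos φ₁ + Bx)² + By²)) = -57.60669°
λₘ = λ₁ + atan2(By, cos φ₁ + Bx) = 67.97181°

67.972°E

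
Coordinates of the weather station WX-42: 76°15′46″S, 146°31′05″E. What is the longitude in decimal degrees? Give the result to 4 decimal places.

146.5181°E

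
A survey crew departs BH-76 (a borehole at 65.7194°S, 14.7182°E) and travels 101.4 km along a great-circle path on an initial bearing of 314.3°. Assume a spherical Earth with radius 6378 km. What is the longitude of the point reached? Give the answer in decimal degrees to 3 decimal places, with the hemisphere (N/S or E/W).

13.171°E

δ = d/R = 101.4/6378 = 0.015898 rad
φ₂ = arcsin(sin φ₁ cos δ + cos φ₁ sin δ cos θ)
   = arcsin(-0.91154·0.99987 + 0.41121·0.01590·0.69842) = -65.07520°
λ₂ = λ₁ + atan2(sin θ sin δ cos φ₁, cos δ − sin φ₁ sin φ₂) = 13.17112°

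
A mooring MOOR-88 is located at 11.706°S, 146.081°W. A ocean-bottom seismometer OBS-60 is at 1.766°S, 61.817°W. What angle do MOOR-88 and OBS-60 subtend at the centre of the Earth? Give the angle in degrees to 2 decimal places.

84.03°

Δφ = 9.9400°,  Δλ = 84.2640°
a = sin²(Δφ/2) + cos φ₁ cos φ₂ sin²(Δλ/2) = 0.447964
c = 2·arcsin(√a) = 1.466535 rad = 84.0263°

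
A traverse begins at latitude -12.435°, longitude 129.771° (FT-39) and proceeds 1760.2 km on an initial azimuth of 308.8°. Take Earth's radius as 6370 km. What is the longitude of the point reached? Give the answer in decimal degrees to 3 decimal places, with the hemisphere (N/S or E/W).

117.485°E

δ = d/R = 1760.2/6370 = 0.276327 rad
φ₂ = arcsin(sin φ₁ cos δ + cos φ₁ sin δ cos θ)
   = arcsin(-0.21533·0.96206 + 0.97654·0.27282·0.62660) = -2.30513°
λ₂ = λ₁ + atan2(sin θ sin δ cos φ₁, cos δ − sin φ₁ sin φ₂) = 117.48487°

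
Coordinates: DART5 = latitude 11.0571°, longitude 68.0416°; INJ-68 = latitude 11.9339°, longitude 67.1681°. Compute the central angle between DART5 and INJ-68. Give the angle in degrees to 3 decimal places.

Δφ = 0.8768°,  Δλ = -0.8735°
a = sin²(Δφ/2) + cos φ₁ cos φ₂ sin²(Δλ/2) = 0.000114
c = 2·arcsin(√a) = 0.021386 rad = 1.2253°

1.225°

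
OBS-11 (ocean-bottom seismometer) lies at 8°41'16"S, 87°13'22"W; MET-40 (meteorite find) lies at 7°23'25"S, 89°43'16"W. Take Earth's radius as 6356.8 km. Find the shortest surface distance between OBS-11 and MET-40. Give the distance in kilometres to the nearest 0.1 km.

OBS-11: φ = -8.68778°, λ = -87.22278°
MET-40: φ = -7.39028°, λ = -89.72111°
Δφ = 1.2975°,  Δλ = -2.4983°
a = sin²(Δφ/2) + cos φ₁ cos φ₂ sin²(Δλ/2) = 0.000594
c = 2·arcsin(√a) = 0.048753 rad = 2.7934°
d = R·c = 6356.8 × 0.048753 = 309.9 km

309.9 km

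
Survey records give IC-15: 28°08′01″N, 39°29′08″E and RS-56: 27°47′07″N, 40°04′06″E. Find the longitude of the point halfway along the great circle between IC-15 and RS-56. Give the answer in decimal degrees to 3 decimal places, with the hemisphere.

39.777°E

IC-15: φ = +28.13361°, λ = +39.48556°
RS-56: φ = +27.78528°, λ = +40.06833°
Bx = cos φ₂ cos Δλ = 0.884655,  By = cos φ₂ sin Δλ = 0.008998
φₘ = atan2(sin φ₁ + sin φ₂, √((cos φ₁ + Bx)² + By²)) = 27.95975°
λₘ = λ₁ + atan2(By, cos φ₁ + Bx) = 39.77741°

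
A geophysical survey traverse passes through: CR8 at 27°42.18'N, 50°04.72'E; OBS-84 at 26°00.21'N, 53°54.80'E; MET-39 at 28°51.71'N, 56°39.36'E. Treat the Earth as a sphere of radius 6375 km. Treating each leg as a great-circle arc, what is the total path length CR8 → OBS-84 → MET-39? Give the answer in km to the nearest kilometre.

843 km

CR8: φ = +27.70300°, λ = +50.07867°
OBS-84: φ = +26.00350°, λ = +53.91333°
MET-39: φ = +28.86183°, λ = +56.65600°
CR8→OBS-84: c = 0.066667 rad, d = 425.00 km
OBS-84→MET-39: c = 0.065521 rad, d = 417.70 km
Total = 425.00 + 417.70 = 842.70 km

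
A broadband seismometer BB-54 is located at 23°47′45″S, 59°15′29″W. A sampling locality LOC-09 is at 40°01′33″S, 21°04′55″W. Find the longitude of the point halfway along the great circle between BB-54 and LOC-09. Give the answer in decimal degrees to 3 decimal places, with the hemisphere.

BB-54: φ = -23.79583°, λ = -59.25806°
LOC-09: φ = -40.02583°, λ = -21.08194°
Bx = cos φ₂ cos Δλ = 0.601971,  By = cos φ₂ sin Δλ = 0.473298
φₘ = atan2(sin φ₁ + sin φ₂, √((cos φ₁ + Bx)² + By²)) = -33.36998°
λₘ = λ₁ + atan2(By, cos φ₁ + Bx) = -41.92991°

41.930°W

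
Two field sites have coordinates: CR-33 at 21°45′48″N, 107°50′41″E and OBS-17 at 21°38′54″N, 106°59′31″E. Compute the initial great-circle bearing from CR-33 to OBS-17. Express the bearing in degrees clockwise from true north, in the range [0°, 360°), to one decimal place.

CR-33: φ = +21.76333°, λ = +107.84472°
OBS-17: φ = +21.64833°, λ = +106.99194°
Δλ = -0.8528°
y = sin Δλ · cos φ₂ = -0.013833
x = cos φ₁ sin φ₂ − sin φ₁ cos φ₂ cos Δλ = -0.001969
θ = atan2(y, x) = -98.1007° → 261.8993° (mod 360°)

261.9°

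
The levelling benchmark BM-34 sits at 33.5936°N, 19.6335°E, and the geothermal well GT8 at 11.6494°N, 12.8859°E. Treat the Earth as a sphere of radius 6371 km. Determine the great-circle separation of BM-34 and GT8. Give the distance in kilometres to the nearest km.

2535 km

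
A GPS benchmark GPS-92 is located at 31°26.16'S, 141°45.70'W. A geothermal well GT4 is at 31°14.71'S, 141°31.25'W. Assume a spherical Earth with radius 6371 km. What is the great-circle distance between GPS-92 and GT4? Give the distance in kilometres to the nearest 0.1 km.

31.2 km

GPS-92: φ = -31.43600°, λ = -141.76167°
GT4: φ = -31.24517°, λ = -141.52083°
Δφ = 0.1908°,  Δλ = 0.2408°
a = sin²(Δφ/2) + cos φ₁ cos φ₂ sin²(Δλ/2) = 0.000006
c = 2·arcsin(√a) = 0.004897 rad = 0.2806°
d = R·c = 6371 × 0.004897 = 31.2 km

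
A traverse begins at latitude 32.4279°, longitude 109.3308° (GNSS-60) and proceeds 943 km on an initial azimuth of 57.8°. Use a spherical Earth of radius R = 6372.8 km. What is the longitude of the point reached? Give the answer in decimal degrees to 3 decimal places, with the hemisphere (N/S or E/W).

118.275°E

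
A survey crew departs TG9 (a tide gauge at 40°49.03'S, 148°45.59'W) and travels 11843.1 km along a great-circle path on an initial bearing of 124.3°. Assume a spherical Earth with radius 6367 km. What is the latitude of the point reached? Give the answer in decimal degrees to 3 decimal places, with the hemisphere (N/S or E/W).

TG9: φ = -40.81717°, λ = -148.75983°
δ = d/R = 11843.1/6367 = 1.860075 rad
φ₂ = arcsin(sin φ₁ cos δ + cos φ₁ sin δ cos θ)
   = arcsin(-0.65365·-0.28526 + 0.75680·0.95845·-0.56353) = -12.84390°
λ₂ = λ₁ + atan2(sin θ sin δ cos φ₁, cos δ − sin φ₁ sin φ₂) = -23.06075°

12.844°S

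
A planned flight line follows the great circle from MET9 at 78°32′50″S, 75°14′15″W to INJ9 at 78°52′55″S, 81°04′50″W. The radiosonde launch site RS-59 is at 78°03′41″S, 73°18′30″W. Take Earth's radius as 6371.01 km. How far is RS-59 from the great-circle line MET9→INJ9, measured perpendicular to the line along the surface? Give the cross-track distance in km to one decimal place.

35.8 km

MET9: φ = -78.54722°, λ = -75.23750°
INJ9: φ = -78.88194°, λ = -81.08056°
RS-59: φ = -78.06139°, λ = -73.30833°
δ₁₃ = central angle MET9→RS-59 = 0.010884 rad  (haversine)
θ₁₃ = bearing MET9→RS-59 = 39.779°,  θ₁₂ = bearing MET9→INJ9 = 250.832°
dₓₜ = R·arcsin(sin δ₁₃ · sin(θ₁₃ − θ₁₂)) = 6371.01·arcsin(0.01088·sin(-211.053°)) = 35.768 km
|dₓₜ| = 35.768 km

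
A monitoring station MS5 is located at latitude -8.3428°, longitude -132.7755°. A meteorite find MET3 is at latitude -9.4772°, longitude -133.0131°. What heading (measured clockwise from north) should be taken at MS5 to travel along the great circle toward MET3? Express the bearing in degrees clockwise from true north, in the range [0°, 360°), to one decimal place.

191.7°

Δλ = -0.2376°
y = sin Δλ · cos φ₂ = -0.004090
x = cos φ₁ sin φ₂ − sin φ₁ cos φ₂ cos Δλ = -0.019799
θ = atan2(y, x) = -168.3274° → 191.6726° (mod 360°)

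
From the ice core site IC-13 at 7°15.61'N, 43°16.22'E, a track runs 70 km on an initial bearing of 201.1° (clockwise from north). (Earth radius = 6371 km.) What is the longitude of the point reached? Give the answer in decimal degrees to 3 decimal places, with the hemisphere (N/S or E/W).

43.042°E

IC-13: φ = +7.26017°, λ = +43.27033°
δ = d/R = 70/6371 = 0.010987 rad
φ₂ = arcsin(sin φ₁ cos δ + cos φ₁ sin δ cos θ)
   = arcsin(0.12637·0.99994 + 0.99198·0.01099·-0.93295) = 6.67279°
λ₂ = λ₁ + atan2(sin θ sin δ cos φ₁, cos δ − sin φ₁ sin φ₂) = 43.04216°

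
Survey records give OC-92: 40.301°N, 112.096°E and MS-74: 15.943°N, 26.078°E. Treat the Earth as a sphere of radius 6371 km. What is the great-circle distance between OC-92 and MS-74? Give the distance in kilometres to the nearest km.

8538 km

Δφ = -24.3580°,  Δλ = -86.0180°
a = sin²(Δφ/2) + cos φ₁ cos φ₂ sin²(Δλ/2) = 0.385706
c = 2·arcsin(√a) = 1.340169 rad = 76.7860°
d = R·c = 6371 × 1.340169 = 8538.2 km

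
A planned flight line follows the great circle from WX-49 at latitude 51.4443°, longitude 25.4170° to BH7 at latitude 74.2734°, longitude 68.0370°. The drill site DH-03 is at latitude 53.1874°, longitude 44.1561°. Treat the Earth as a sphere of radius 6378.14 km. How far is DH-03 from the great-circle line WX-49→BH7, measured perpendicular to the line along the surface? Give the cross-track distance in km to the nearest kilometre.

δ₁₃ = central angle WX-49→DH-03 = 0.201636 rad  (haversine)
θ₁₃ = bearing WX-49→DH-03 = 73.984°,  θ₁₂ = bearing WX-49→BH7 = 22.460°
dₓₜ = R·arcsin(sin δ₁₃ · sin(θ₁₃ − θ₁₂)) = 6378.14·arcsin(0.20027·sin(51.524°)) = 1004.151 km
|dₓₜ| = 1004.151 km

1004 km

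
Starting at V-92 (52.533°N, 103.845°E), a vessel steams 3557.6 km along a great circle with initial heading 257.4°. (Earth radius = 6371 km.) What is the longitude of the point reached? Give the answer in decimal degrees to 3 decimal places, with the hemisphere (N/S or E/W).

63.449°E

δ = d/R = 3557.6/6371 = 0.558405 rad
φ₂ = arcsin(sin φ₁ cos δ + cos φ₁ sin δ cos θ)
   = arcsin(0.79370·0.84810 + 0.60830·0.52983·-0.21814) = 37.07310°
λ₂ = λ₁ + atan2(sin θ sin δ cos φ₁, cos δ − sin φ₁ sin φ₂) = 63.44870°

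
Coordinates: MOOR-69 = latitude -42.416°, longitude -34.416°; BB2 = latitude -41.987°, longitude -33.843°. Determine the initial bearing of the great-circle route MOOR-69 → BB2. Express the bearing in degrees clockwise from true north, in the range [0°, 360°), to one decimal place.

Δλ = 0.5730°
y = sin Δλ · cos φ₂ = 0.007433
x = cos φ₁ sin φ₂ − sin φ₁ cos φ₂ cos Δλ = 0.007462
θ = atan2(y, x) = 44.8887° → 44.8887° (mod 360°)

44.9°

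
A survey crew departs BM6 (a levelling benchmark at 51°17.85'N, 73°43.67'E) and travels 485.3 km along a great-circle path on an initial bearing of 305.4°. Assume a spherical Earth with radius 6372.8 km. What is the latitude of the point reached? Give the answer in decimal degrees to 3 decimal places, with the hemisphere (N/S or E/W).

53.678°N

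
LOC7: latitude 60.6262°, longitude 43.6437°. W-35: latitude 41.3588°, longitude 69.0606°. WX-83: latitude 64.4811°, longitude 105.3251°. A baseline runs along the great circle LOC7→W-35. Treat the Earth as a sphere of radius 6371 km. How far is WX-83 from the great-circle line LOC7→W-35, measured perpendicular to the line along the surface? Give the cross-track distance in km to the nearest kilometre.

2943 km

δ₁₃ = central angle LOC7→WX-83 = 0.480713 rad  (haversine)
θ₁₃ = bearing LOC7→WX-83 = 55.101°,  θ₁₂ = bearing LOC7→W-35 = 129.617°
dₓₜ = R·arcsin(sin δ₁₃ · sin(θ₁₃ − θ₁₂)) = 6371·arcsin(0.46241·sin(-74.516°)) = -2942.614 km
|dₓₜ| = 2942.614 km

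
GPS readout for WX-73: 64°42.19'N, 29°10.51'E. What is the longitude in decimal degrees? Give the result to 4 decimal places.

29° + 10.51′/60 = 29 + 0.17517 = 29.1752°

29.1752°E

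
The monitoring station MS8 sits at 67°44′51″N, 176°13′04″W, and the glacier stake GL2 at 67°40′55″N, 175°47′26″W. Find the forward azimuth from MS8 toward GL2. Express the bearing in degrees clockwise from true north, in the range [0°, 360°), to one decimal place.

MS8: φ = +67.74750°, λ = -176.21778°
GL2: φ = +67.68194°, λ = -175.79056°
Δλ = 0.4272°
y = sin Δλ · cos φ₂ = 0.002832
x = cos φ₁ sin φ₂ − sin φ₁ cos φ₂ cos Δλ = -0.001134
θ = atan2(y, x) = 111.8324° → 111.8324° (mod 360°)

111.8°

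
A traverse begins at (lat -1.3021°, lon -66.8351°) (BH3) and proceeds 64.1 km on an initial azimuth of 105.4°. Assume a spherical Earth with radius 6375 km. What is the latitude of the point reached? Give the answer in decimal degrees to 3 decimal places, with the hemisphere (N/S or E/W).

δ = d/R = 64.1/6375 = 0.010055 rad
φ₂ = arcsin(sin φ₁ cos δ + cos φ₁ sin δ cos θ)
   = arcsin(-0.02272·0.99995 + 0.99974·0.01005·-0.26556) = -1.45502°
λ₂ = λ₁ + atan2(sin θ sin δ cos φ₁, cos δ − sin φ₁ sin φ₂) = -66.27950°

1.455°S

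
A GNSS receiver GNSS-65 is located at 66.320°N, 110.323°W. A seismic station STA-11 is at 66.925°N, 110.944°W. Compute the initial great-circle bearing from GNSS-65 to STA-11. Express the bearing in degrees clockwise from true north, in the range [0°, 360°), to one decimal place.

338.1°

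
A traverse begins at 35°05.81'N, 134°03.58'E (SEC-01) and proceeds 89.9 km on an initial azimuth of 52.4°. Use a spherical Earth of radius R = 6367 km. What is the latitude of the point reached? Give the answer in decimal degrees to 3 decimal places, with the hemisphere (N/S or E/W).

35.588°N

SEC-01: φ = +35.09683°, λ = +134.05967°
δ = d/R = 89.9/6367 = 0.014120 rad
φ₂ = arcsin(sin φ₁ cos δ + cos φ₁ sin δ cos θ)
   = arcsin(0.57496·0.99990 + 0.81818·0.01412·0.61015) = 35.58789°
λ₂ = λ₁ + atan2(sin θ sin δ cos φ₁, cos δ − sin φ₁ sin φ₂) = 134.84784°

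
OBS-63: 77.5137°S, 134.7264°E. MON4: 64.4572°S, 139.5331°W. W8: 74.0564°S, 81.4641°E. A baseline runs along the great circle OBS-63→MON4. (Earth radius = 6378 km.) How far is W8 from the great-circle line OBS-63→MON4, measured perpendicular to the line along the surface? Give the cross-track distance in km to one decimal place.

δ₁₃ = central angle OBS-63→W8 = 0.227140 rad  (haversine)
θ₁₃ = bearing OBS-63→W8 = 257.831°,  θ₁₂ = bearing OBS-63→MON4 = 110.854°
dₓₜ = R·arcsin(sin δ₁₃ · sin(θ₁₃ − θ₁₂)) = 6378·arcsin(0.22519·sin(146.977°)) = 784.715 km
|dₓₜ| = 784.715 km

784.7 km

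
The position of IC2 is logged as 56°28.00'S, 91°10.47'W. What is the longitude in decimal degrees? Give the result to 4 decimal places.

91.1745°W

91° + 10.47′/60 = 91 + 0.17450 = 91.1745°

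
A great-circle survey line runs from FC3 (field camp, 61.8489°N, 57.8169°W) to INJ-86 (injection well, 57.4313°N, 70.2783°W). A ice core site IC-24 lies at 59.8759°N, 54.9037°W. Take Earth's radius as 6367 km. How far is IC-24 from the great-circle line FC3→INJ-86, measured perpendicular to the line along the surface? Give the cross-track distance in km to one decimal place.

267.7 km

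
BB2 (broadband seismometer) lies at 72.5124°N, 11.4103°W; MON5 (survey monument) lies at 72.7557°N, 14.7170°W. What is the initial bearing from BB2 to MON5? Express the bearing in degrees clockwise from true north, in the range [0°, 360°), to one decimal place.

285.4°

Δλ = -3.3067°
y = sin Δλ · cos φ₂ = -0.017099
x = cos φ₁ sin φ₂ − sin φ₁ cos φ₂ cos Δλ = 0.004717
θ = atan2(y, x) = -74.5776° → 285.4224° (mod 360°)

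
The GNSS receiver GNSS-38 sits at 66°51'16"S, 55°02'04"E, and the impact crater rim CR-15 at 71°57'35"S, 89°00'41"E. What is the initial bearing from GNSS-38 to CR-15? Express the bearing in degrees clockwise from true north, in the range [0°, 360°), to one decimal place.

GNSS-38: φ = -66.85444°, λ = +55.03444°
CR-15: φ = -71.95972°, λ = +89.01139°
Δλ = 33.9769°
y = sin Δλ · cos φ₂ = 0.173071
x = cos φ₁ sin φ₂ − sin φ₁ cos φ₂ cos Δλ = -0.137605
θ = atan2(y, x) = 128.4875° → 128.4875° (mod 360°)

128.5°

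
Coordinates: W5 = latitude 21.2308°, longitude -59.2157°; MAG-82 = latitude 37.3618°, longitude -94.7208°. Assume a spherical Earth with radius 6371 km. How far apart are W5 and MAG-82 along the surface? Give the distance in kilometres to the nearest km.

Δφ = 16.1310°,  Δλ = -35.5051°
a = sin²(Δφ/2) + cos φ₁ cos φ₂ sin²(Δλ/2) = 0.088563
c = 2·arcsin(√a) = 0.604346 rad = 34.6265°
d = R·c = 6371 × 0.604346 = 3850.3 km

3850 km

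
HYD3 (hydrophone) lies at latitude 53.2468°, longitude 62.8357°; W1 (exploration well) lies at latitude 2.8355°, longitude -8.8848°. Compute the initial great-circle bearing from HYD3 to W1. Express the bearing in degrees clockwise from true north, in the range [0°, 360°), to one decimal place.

256.9°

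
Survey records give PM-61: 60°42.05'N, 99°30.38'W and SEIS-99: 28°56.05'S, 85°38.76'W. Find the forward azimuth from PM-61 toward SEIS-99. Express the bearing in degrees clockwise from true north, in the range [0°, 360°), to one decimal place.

PM-61: φ = +60.70083°, λ = -99.50633°
SEIS-99: φ = -28.93417°, λ = -85.64600°
Δλ = 13.8603°
y = sin Δλ · cos φ₂ = 0.209654
x = cos φ₁ sin φ₂ − sin φ₁ cos φ₂ cos Δλ = -0.977757
θ = atan2(y, x) = 167.8977° → 167.8977° (mod 360°)

167.9°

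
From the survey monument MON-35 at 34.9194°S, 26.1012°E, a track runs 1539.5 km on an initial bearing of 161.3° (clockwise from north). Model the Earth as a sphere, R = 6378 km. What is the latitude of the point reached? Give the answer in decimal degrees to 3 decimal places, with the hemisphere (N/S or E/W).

47.858°S

δ = d/R = 1539.5/6378 = 0.241377 rad
φ₂ = arcsin(sin φ₁ cos δ + cos φ₁ sin δ cos θ)
   = arcsin(-0.57242·0.97101 + 0.81996·0.23904·-0.94721) = -47.85802°
λ₂ = λ₁ + atan2(sin θ sin δ cos φ₁, cos δ − sin φ₁ sin φ₂) = 32.65992°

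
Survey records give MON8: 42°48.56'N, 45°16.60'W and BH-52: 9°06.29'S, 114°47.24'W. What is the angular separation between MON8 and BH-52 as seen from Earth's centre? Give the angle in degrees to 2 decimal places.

MON8: φ = +42.80933°, λ = -45.27667°
BH-52: φ = -9.10483°, λ = -114.78733°
Δφ = -51.9142°,  Δλ = -69.5107°
a = sin²(Δφ/2) + cos φ₁ cos φ₂ sin²(Δλ/2) = 0.426990
c = 2·arcsin(√a) = 1.424252 rad = 81.6036°

81.60°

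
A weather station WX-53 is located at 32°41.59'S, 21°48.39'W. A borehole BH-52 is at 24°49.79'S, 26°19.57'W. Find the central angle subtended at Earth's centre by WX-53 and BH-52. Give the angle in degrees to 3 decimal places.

WX-53: φ = -32.69317°, λ = -21.80650°
BH-52: φ = -24.82983°, λ = -26.32617°
Δφ = 7.8633°,  Δλ = -4.5197°
a = sin²(Δφ/2) + cos φ₁ cos φ₂ sin²(Δλ/2) = 0.005889
c = 2·arcsin(√a) = 0.153630 rad = 8.8023°

8.802°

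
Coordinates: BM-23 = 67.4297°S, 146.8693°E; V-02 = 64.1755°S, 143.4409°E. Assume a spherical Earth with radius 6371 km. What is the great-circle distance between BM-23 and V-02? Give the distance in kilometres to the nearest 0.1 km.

394.0 km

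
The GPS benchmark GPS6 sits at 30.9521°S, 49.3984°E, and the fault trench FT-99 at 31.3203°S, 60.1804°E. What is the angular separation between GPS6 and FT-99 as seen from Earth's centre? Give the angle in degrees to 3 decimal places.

Δφ = -0.3682°,  Δλ = 10.7820°
a = sin²(Δφ/2) + cos φ₁ cos φ₂ sin²(Δλ/2) = 0.006477
c = 2·arcsin(√a) = 0.161136 rad = 9.2324°

9.232°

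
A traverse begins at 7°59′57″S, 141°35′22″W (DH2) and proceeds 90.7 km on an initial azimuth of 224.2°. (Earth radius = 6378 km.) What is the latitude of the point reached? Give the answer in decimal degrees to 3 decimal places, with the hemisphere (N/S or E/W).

DH2: φ = -7.99917°, λ = -141.58944°
δ = d/R = 90.7/6378 = 0.014221 rad
φ₂ = arcsin(sin φ₁ cos δ + cos φ₁ sin δ cos θ)
   = arcsin(-0.13916·0.99990 + 0.99027·0.01422·-0.71691) = -8.58289°
λ₂ = λ₁ + atan2(sin θ sin δ cos φ₁, cos δ − sin φ₁ sin φ₂) = -142.16391°

8.583°S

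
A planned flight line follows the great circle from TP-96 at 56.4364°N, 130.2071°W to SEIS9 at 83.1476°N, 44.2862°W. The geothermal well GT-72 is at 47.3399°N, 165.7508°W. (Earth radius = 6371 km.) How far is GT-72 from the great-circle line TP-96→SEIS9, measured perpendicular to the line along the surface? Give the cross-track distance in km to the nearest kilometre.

2438 km

δ₁₃ = central angle TP-96→GT-72 = 0.408754 rad  (haversine)
θ₁₃ = bearing TP-96→GT-72 = 262.354°,  θ₁₂ = bearing TP-96→SEIS9 = 12.388°
dₓₜ = R·arcsin(sin δ₁₃ · sin(θ₁₃ − θ₁₂)) = 6371·arcsin(0.39747·sin(249.966°)) = -2438.110 km
|dₓₜ| = 2438.110 km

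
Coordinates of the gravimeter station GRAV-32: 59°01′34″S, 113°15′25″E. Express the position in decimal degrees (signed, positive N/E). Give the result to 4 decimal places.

-59.0261°, +113.2569°

lat: 59.0261° S → -59.0261°
lon: 113.2569° E → +113.2569°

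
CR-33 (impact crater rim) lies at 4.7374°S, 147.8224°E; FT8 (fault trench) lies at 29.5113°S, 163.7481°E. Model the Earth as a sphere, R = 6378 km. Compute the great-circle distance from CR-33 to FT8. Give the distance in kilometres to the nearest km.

3227 km

Δφ = -24.7739°,  Δλ = 15.9257°
a = sin²(Δφ/2) + cos φ₁ cos φ₂ sin²(Δλ/2) = 0.062660
c = 2·arcsin(√a) = 0.506020 rad = 28.9928°
d = R·c = 6378 × 0.506020 = 3227.4 km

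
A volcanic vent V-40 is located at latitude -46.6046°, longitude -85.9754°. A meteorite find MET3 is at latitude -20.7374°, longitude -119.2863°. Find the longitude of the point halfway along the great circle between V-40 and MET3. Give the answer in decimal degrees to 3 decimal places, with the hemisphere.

105.251°W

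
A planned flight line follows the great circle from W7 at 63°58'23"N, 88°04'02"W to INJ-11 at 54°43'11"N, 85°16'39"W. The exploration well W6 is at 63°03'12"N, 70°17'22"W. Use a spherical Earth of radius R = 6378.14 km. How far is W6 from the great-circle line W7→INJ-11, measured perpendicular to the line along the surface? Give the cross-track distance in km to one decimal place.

W7: φ = +63.97306°, λ = -88.06722°
INJ-11: φ = +54.71972°, λ = -85.27750°
W6: φ = +63.05333°, λ = -70.28944°
δ₁₃ = central angle W7→W6 = 0.138849 rad  (haversine)
θ₁₃ = bearing W7→W6 = 88.595°,  θ₁₂ = bearing W7→INJ-11 = 170.046°
dₓₜ = R·arcsin(sin δ₁₃ · sin(θ₁₃ − θ₁₂)) = 6378.14·arcsin(0.13840·sin(-81.451°)) = -875.698 km
|dₓₜ| = 875.698 km

875.7 km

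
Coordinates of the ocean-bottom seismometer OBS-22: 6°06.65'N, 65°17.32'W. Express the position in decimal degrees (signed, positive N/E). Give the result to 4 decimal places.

+6.1108°, -65.2887°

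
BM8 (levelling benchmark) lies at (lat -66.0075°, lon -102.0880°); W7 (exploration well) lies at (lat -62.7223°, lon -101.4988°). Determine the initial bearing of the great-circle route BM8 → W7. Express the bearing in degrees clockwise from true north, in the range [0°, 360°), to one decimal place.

Δλ = 0.5892°
y = sin Δλ · cos φ₂ = 0.004713
x = cos φ₁ sin φ₂ − sin φ₁ cos φ₂ cos Δλ = 0.057284
θ = atan2(y, x) = 4.7032° → 4.7032° (mod 360°)

4.7°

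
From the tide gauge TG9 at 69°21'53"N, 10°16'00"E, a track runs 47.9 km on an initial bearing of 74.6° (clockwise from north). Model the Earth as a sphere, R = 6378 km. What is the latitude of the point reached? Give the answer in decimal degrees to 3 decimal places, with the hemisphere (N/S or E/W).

69.475°N

TG9: φ = +69.36472°, λ = +10.26667°
δ = d/R = 47.9/6378 = 0.007510 rad
φ₂ = arcsin(sin φ₁ cos δ + cos φ₁ sin δ cos θ)
   = arcsin(0.93584·0.99997 + 0.35242·0.00751·0.26556) = 69.47498°
λ₂ = λ₁ + atan2(sin θ sin δ cos φ₁, cos δ − sin φ₁ sin φ₂) = 11.44995°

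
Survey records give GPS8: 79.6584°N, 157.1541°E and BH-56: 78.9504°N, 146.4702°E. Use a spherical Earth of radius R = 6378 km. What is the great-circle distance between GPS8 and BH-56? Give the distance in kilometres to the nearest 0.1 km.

234.0 km

Δφ = -0.7080°,  Δλ = -10.6839°
a = sin²(Δφ/2) + cos φ₁ cos φ₂ sin²(Δλ/2) = 0.000336
c = 2·arcsin(√a) = 0.036684 rad = 2.1018°
d = R·c = 6378 × 0.036684 = 234.0 km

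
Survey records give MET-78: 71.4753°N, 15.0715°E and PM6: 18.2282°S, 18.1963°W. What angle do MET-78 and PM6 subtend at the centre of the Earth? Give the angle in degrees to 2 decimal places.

Δφ = -89.7035°,  Δλ = -33.2678°
a = sin²(Δφ/2) + cos φ₁ cos φ₂ sin²(Δλ/2) = 0.522140
c = 2·arcsin(√a) = 1.615091 rad = 92.5379°

92.54°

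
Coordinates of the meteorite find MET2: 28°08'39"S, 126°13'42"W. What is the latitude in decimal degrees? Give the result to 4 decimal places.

28.1442°S

28° + 8′/60 + 39″/3600 = 28 + 0.13333 + 0.01083 = 28.1442°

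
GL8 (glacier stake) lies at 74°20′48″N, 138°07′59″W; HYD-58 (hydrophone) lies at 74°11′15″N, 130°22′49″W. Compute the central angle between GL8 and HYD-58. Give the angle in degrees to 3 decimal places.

2.107°

GL8: φ = +74.34667°, λ = -138.13306°
HYD-58: φ = +74.18750°, λ = -130.38028°
Δφ = -0.1592°,  Δλ = 7.7528°
a = sin²(Δφ/2) + cos φ₁ cos φ₂ sin²(Δλ/2) = 0.000338
c = 2·arcsin(√a) = 0.036769 rad = 2.1067°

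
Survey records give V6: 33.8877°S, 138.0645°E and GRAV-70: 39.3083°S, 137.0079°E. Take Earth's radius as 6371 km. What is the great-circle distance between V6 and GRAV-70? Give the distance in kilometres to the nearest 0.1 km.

610.1 km

Δφ = -5.4206°,  Δλ = -1.0566°
a = sin²(Δφ/2) + cos φ₁ cos φ₂ sin²(Δλ/2) = 0.002291
c = 2·arcsin(√a) = 0.095756 rad = 5.4864°
d = R·c = 6371 × 0.095756 = 610.1 km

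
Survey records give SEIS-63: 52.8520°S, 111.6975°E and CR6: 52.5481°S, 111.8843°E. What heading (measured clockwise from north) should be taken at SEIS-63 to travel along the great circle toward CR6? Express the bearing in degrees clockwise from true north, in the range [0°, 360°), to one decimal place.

20.5°

Δλ = 0.1868°
y = sin Δλ · cos φ₂ = 0.001983
x = cos φ₁ sin φ₂ − sin φ₁ cos φ₂ cos Δλ = 0.005301
θ = atan2(y, x) = 20.5040° → 20.5040° (mod 360°)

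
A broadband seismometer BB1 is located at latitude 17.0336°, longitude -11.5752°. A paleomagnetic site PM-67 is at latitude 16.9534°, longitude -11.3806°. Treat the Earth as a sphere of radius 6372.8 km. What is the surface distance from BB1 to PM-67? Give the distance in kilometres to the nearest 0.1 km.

22.5 km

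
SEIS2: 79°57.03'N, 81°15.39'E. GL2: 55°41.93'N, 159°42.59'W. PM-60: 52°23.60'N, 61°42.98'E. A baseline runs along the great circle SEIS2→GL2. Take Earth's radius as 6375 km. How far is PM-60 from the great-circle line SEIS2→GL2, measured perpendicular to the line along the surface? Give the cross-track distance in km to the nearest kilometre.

SEIS2: φ = +79.95050°, λ = +81.25650°
GL2: φ = +55.69883°, λ = -159.70983°
PM-60: φ = +52.39333°, λ = +61.71633°
δ₁₃ = central angle SEIS2→PM-60 = 0.494056 rad  (haversine)
θ₁₃ = bearing SEIS2→PM-60 = 205.494°,  θ₁₂ = bearing SEIS2→GL2 = 49.999°
dₓₜ = R·arcsin(sin δ₁₃ · sin(θ₁₃ − θ₁₂)) = 6375·arcsin(0.47420·sin(155.495°)) = 1262.107 km
|dₓₜ| = 1262.107 km

1262 km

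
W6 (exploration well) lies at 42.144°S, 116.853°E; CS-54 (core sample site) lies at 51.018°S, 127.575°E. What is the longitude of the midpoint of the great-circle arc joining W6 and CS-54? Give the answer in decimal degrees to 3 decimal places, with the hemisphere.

121.773°E

Bx = cos φ₂ cos Δλ = 0.618093,  By = cos φ₂ sin Δλ = 0.117036
φₘ = atan2(sin φ₁ + sin φ₂, √((cos φ₁ + Bx)² + By²)) = -46.70553°
λₘ = λ₁ + atan2(By, cos φ₁ + Bx) = 121.77312°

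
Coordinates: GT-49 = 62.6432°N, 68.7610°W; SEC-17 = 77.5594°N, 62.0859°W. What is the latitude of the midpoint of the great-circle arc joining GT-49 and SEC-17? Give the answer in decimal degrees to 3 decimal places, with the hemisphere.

Bx = cos φ₂ cos Δλ = 0.213967,  By = cos φ₂ sin Δλ = 0.025041
φₘ = atan2(sin φ₁ + sin φ₂, √((cos φ₁ + Bx)² + By²)) = 70.12834°
λₘ = λ₁ + atan2(By, cos φ₁ + Bx) = -66.63169°

70.128°N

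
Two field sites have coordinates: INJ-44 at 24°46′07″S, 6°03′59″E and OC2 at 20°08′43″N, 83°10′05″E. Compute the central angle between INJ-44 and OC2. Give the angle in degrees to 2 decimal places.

INJ-44: φ = -24.76861°, λ = +6.06639°
OC2: φ = +20.14528°, λ = +83.16806°
Δφ = 44.9139°,  Δλ = 77.1017°
a = sin²(Δφ/2) + cos φ₁ cos φ₂ sin²(Δλ/2) = 0.477001
c = 2·arcsin(√a) = 1.524782 rad = 87.3636°

87.36°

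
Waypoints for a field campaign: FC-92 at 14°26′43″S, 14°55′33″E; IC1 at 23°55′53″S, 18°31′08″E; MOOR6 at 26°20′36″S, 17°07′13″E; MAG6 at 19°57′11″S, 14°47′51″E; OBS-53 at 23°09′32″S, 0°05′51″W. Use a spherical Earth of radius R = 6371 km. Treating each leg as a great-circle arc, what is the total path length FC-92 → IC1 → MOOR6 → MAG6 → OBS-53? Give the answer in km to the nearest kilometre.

FC-92: φ = -14.44528°, λ = +14.92583°
IC1: φ = -23.93139°, λ = +18.51889°
MOOR6: φ = -26.34333°, λ = +17.12028°
MAG6: φ = -19.95306°, λ = +14.79750°
OBS-53: φ = -23.15889°, λ = -0.09750°
FC-92→IC1: c = 0.175807 rad, d = 1120.07 km
IC1→MOOR6: c = 0.047543 rad, d = 302.90 km
MOOR6→MAG6: c = 0.117586 rad, d = 749.14 km
MAG6→OBS-53: c = 0.248039 rad, d = 1580.26 km
Total = 1120.07 + 302.90 + 749.14 + 1580.26 = 3752.36 km

3752 km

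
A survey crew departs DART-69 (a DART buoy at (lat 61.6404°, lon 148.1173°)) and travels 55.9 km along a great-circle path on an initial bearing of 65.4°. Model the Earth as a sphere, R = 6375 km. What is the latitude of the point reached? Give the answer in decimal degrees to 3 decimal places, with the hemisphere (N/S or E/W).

δ = d/R = 55.9/6375 = 0.008769 rad
φ₂ = arcsin(sin φ₁ cos δ + cos φ₁ sin δ cos θ)
   = arcsin(0.87998·0.99996 + 0.47500·0.00877·0.41628) = 61.84614°
λ₂ = λ₁ + atan2(sin θ sin δ cos φ₁, cos δ − sin φ₁ sin φ₂) = 149.08547°

61.846°N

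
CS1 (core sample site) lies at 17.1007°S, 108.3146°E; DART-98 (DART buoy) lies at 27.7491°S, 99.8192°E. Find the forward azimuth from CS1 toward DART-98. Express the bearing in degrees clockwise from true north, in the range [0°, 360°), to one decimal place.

214.9°

Δλ = -8.4954°
y = sin Δλ · cos φ₂ = -0.130740
x = cos φ₁ sin φ₂ − sin φ₁ cos φ₂ cos Δλ = -0.187637
θ = atan2(y, x) = -145.1323° → 214.8677° (mod 360°)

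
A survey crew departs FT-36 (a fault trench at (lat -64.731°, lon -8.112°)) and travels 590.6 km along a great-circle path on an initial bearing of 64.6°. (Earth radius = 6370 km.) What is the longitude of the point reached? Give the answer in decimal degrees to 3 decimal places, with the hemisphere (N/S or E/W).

δ = d/R = 590.6/6370 = 0.092716 rad
φ₂ = arcsin(sin φ₁ cos δ + cos φ₁ sin δ cos θ)
   = arcsin(-0.90431·0.99570 + 0.42687·0.09258·0.42894) = -62.06477°
λ₂ = λ₁ + atan2(sin θ sin δ cos φ₁, cos δ − sin φ₁ sin φ₂) = 2.17178°

2.172°E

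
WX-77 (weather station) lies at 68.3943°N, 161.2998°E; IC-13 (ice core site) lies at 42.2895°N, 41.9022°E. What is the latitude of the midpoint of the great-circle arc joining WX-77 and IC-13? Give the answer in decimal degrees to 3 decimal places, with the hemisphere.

Bx = cos φ₂ cos Δλ = -0.363121,  By = cos φ₂ sin Δλ = -0.644499
φₘ = atan2(sin φ₁ + sin φ₂, √((cos φ₁ + Bx)² + By²)) = 68.09164°
λₘ = λ₁ + atan2(By, cos φ₁ + Bx) = 71.75281°

68.092°N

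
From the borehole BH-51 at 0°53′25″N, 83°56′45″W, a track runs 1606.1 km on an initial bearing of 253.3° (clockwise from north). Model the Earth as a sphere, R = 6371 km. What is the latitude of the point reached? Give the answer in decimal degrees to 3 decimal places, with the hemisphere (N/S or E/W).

BH-51: φ = +0.89028°, λ = -83.94583°
δ = d/R = 1606.1/6371 = 0.252095 rad
φ₂ = arcsin(sin φ₁ cos δ + cos φ₁ sin δ cos θ)
   = arcsin(0.01554·0.96839 + 0.99988·0.24943·-0.28736) = -3.24595°
λ₂ = λ₁ + atan2(sin θ sin δ cos φ₁, cos δ − sin φ₁ sin φ₂) = -97.79089°

3.246°S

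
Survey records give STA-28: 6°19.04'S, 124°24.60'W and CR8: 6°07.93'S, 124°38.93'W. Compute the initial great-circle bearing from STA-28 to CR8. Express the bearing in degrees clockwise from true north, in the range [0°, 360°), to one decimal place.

307.9°

STA-28: φ = -6.31733°, λ = -124.41000°
CR8: φ = -6.13217°, λ = -124.64883°
Δλ = -0.2388°
y = sin Δλ · cos φ₂ = -0.004145
x = cos φ₁ sin φ₂ − sin φ₁ cos φ₂ cos Δλ = 0.003231
θ = atan2(y, x) = -52.0625° → 307.9375° (mod 360°)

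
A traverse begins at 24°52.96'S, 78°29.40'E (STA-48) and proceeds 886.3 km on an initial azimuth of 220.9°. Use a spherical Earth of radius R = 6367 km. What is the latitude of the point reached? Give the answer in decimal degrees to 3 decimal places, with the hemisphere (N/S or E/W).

STA-48: φ = -24.88267°, λ = +78.49000°
δ = d/R = 886.3/6367 = 0.139202 rad
φ₂ = arcsin(sin φ₁ cos δ + cos φ₁ sin δ cos θ)
   = arcsin(-0.42076·0.99033 + 0.90717·0.13875·-0.75585) = -30.78598°
λ₂ = λ₁ + atan2(sin θ sin δ cos φ₁, cos δ − sin φ₁ sin φ₂) = 72.41969°

30.786°S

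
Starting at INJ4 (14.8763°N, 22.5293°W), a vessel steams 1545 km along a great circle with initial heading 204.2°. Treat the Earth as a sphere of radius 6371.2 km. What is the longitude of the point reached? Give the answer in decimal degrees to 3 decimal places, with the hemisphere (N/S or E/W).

28.182°W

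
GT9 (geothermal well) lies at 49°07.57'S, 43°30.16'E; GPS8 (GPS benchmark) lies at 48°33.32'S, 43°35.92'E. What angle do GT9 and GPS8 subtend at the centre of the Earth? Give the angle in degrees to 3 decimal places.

0.574°

GT9: φ = -49.12617°, λ = +43.50267°
GPS8: φ = -48.55533°, λ = +43.59867°
Δφ = 0.5708°,  Δλ = 0.0960°
a = sin²(Δφ/2) + cos φ₁ cos φ₂ sin²(Δλ/2) = 0.000025
c = 2·arcsin(√a) = 0.010024 rad = 0.5743°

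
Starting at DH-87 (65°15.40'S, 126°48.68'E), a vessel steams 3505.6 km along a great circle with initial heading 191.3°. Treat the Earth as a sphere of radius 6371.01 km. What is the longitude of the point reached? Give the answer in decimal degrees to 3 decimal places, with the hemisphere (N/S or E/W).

DH-87: φ = -65.25667°, λ = +126.81133°
δ = d/R = 3505.6/6371.01 = 0.550242 rad
φ₂ = arcsin(sin φ₁ cos δ + cos φ₁ sin δ cos θ)
   = arcsin(-0.90819·0.85240 + 0.41855·0.52289·-0.98061) = -81.40041°
λ₂ = λ₁ + atan2(sin θ sin δ cos φ₁, cos δ − sin φ₁ sin φ₂) = -9.93614°

9.936°W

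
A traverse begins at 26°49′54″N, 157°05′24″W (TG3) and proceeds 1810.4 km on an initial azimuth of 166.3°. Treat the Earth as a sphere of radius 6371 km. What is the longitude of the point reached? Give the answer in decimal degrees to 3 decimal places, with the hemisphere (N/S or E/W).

153.212°W

TG3: φ = +26.83167°, λ = -157.09000°
δ = d/R = 1810.4/6371 = 0.284163 rad
φ₂ = arcsin(sin φ₁ cos δ + cos φ₁ sin δ cos θ)
   = arcsin(0.45137·0.95990 + 0.89234·0.28035·-0.97155) = 10.96545°
λ₂ = λ₁ + atan2(sin θ sin δ cos φ₁, cos δ − sin φ₁ sin φ₂) = -153.21194°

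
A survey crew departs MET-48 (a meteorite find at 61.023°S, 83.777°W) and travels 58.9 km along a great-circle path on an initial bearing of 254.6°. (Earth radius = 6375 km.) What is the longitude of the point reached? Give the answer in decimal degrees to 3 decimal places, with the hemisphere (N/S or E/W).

δ = d/R = 58.9/6375 = 0.009239 rad
φ₂ = arcsin(sin φ₁ cos δ + cos φ₁ sin δ cos θ)
   = arcsin(-0.87481·0.99996 + 0.48446·0.00924·-0.26556) = -61.15945°
λ₂ = λ₁ + atan2(sin θ sin δ cos φ₁, cos δ − sin φ₁ sin φ₂) = -84.83507°

84.835°W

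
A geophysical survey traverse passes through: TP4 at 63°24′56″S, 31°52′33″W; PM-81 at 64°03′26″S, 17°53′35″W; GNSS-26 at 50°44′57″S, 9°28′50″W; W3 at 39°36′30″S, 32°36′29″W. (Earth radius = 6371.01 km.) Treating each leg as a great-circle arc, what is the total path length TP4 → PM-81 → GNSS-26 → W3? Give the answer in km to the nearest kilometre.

TP4: φ = -63.41556°, λ = -31.87583°
PM-81: φ = -64.05722°, λ = -17.89306°
GNSS-26: φ = -50.74917°, λ = -9.48056°
W3: φ = -39.60833°, λ = -32.60806°
TP4→PM-81: c = 0.108348 rad, d = 690.28 km
PM-81→GNSS-26: c = 0.244872 rad, d = 1560.08 km
GNSS-26→W3: c = 0.342316 rad, d = 2180.90 km
Total = 690.28 + 1560.08 + 2180.90 = 4431.27 km

4431 km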